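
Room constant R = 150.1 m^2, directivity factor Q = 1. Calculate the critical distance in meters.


Given values:
  R = 150.1 m^2, Q = 1
Formula: d_c = 0.141 * sqrt(Q * R)
Compute Q * R = 1 * 150.1 = 150.1
Compute sqrt(150.1) = 12.2515
d_c = 0.141 * 12.2515 = 1.727

1.727 m


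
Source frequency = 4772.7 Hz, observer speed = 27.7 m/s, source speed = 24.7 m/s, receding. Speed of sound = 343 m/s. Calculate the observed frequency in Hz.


Given values:
  f_s = 4772.7 Hz, v_o = 27.7 m/s, v_s = 24.7 m/s
  Direction: receding
Formula: f_o = f_s * (c - v_o) / (c + v_s)
Numerator: c - v_o = 343 - 27.7 = 315.3
Denominator: c + v_s = 343 + 24.7 = 367.7
f_o = 4772.7 * 315.3 / 367.7 = 4092.55

4092.55 Hz


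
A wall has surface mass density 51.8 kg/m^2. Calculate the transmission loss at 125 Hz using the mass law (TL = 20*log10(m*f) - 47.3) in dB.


Given values:
  m = 51.8 kg/m^2, f = 125 Hz
Formula: TL = 20 * log10(m * f) - 47.3
Compute m * f = 51.8 * 125 = 6475.0
Compute log10(6475.0) = 3.81124
Compute 20 * 3.81124 = 76.2248
TL = 76.2248 - 47.3 = 28.92

28.92 dB


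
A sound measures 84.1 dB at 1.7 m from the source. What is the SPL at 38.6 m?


Given values:
  SPL1 = 84.1 dB, r1 = 1.7 m, r2 = 38.6 m
Formula: SPL2 = SPL1 - 20 * log10(r2 / r1)
Compute ratio: r2 / r1 = 38.6 / 1.7 = 22.7059
Compute log10: log10(22.7059) = 1.356139
Compute drop: 20 * 1.356139 = 27.1228
SPL2 = 84.1 - 27.1228 = 56.98

56.98 dB


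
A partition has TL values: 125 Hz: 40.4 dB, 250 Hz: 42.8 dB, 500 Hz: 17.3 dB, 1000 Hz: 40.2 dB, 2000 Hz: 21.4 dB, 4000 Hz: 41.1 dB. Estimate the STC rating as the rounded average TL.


Given TL values at each frequency:
  125 Hz: 40.4 dB
  250 Hz: 42.8 dB
  500 Hz: 17.3 dB
  1000 Hz: 40.2 dB
  2000 Hz: 21.4 dB
  4000 Hz: 41.1 dB
Formula: STC ~ round(average of TL values)
Sum = 40.4 + 42.8 + 17.3 + 40.2 + 21.4 + 41.1 = 203.2
Average = 203.2 / 6 = 33.87
Rounded: 34

34


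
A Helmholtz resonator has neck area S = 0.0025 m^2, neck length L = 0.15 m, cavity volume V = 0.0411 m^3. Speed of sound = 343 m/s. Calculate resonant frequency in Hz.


Given values:
  S = 0.0025 m^2, L = 0.15 m, V = 0.0411 m^3, c = 343 m/s
Formula: f = (c / (2*pi)) * sqrt(S / (V * L))
Compute V * L = 0.0411 * 0.15 = 0.006165
Compute S / (V * L) = 0.0025 / 0.006165 = 0.4055
Compute sqrt(0.4055) = 0.636789
Compute c / (2*pi) = 343 / 6.283185 = 54.590148
f = 54.590148 * 0.636789 = 34.76

34.76 Hz


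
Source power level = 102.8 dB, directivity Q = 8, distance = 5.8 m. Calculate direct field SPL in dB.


Given values:
  Lw = 102.8 dB, Q = 8, r = 5.8 m
Formula: SPL = Lw + 10 * log10(Q / (4 * pi * r^2))
Compute 4 * pi * r^2 = 4 * pi * 5.8^2 = 422.7327
Compute Q / denom = 8 / 422.7327 = 0.01892449
Compute 10 * log10(0.01892449) = -17.2298
SPL = 102.8 + (-17.2298) = 85.57

85.57 dB


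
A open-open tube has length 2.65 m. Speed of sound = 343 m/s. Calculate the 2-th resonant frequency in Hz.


Given values:
  Tube type: open-open, L = 2.65 m, c = 343 m/s, n = 2
Formula: f_n = n * c / (2 * L)
Compute 2 * L = 2 * 2.65 = 5.3
f = 2 * 343 / 5.3
f = 129.43

129.43 Hz


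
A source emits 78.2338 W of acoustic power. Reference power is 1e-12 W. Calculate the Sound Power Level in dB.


Given values:
  W = 78.2338 W
  W_ref = 1e-12 W
Formula: SWL = 10 * log10(W / W_ref)
Compute ratio: W / W_ref = 78233800000000
Compute log10: log10(78233800000000) = 13.893394
Multiply: SWL = 10 * 13.893394 = 138.93

138.93 dB


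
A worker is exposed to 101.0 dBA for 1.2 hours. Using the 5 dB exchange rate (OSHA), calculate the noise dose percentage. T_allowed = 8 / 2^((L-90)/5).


Given values:
  L = 101.0 dBA, T = 1.2 hours
Formula: T_allowed = 8 / 2^((L - 90) / 5)
Compute exponent: (101.0 - 90) / 5 = 2.2
Compute 2^(2.2) = 4.594793
T_allowed = 8 / 4.594793 = 1.741101 hours
Dose = (T / T_allowed) * 100
Dose = (1.2 / 1.741101) * 100 = 68.92

68.92 %


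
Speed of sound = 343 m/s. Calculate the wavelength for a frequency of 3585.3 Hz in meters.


Given values:
  c = 343 m/s, f = 3585.3 Hz
Formula: lambda = c / f
lambda = 343 / 3585.3
lambda = 0.0957

0.0957 m


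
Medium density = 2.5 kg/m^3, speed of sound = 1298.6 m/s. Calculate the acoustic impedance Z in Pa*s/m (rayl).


Given values:
  rho = 2.5 kg/m^3
  c = 1298.6 m/s
Formula: Z = rho * c
Z = 2.5 * 1298.6
Z = 3246.5

3246.5 rayl


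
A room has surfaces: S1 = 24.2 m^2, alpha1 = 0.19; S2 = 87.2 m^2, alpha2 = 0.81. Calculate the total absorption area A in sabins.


Given surfaces:
  Surface 1: 24.2 * 0.19 = 4.598
  Surface 2: 87.2 * 0.81 = 70.632
Formula: A = sum(Si * alpha_i)
A = 4.598 + 70.632
A = 75.23

75.23 sabins


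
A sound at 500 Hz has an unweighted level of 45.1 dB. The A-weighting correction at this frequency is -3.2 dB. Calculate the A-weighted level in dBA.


Given values:
  SPL = 45.1 dB
  A-weighting at 500 Hz = -3.2 dB
Formula: L_A = SPL + A_weight
L_A = 45.1 + (-3.2)
L_A = 41.9

41.9 dBA


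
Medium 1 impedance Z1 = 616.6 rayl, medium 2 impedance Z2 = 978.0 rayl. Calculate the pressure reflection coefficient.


Given values:
  Z1 = 616.6 rayl, Z2 = 978.0 rayl
Formula: R = (Z2 - Z1) / (Z2 + Z1)
Numerator: Z2 - Z1 = 978.0 - 616.6 = 361.4
Denominator: Z2 + Z1 = 978.0 + 616.6 = 1594.6
R = 361.4 / 1594.6 = 0.2266

0.2266


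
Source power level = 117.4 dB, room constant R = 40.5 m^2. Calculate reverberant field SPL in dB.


Given values:
  Lw = 117.4 dB, R = 40.5 m^2
Formula: SPL = Lw + 10 * log10(4 / R)
Compute 4 / R = 4 / 40.5 = 0.098765
Compute 10 * log10(0.098765) = -10.054
SPL = 117.4 + (-10.054) = 107.35

107.35 dB


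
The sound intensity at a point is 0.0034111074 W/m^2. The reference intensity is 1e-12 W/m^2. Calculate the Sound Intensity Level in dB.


Given values:
  I = 0.0034111074 W/m^2
  I_ref = 1e-12 W/m^2
Formula: SIL = 10 * log10(I / I_ref)
Compute ratio: I / I_ref = 3411107400
Compute log10: log10(3411107400) = 9.532895
Multiply: SIL = 10 * 9.532895 = 95.33

95.33 dB


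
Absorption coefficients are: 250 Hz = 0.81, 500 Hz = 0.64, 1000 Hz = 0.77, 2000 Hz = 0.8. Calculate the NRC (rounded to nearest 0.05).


Given values:
  a_250 = 0.81, a_500 = 0.64
  a_1000 = 0.77, a_2000 = 0.8
Formula: NRC = (a250 + a500 + a1000 + a2000) / 4
Sum = 0.81 + 0.64 + 0.77 + 0.8 = 3.02
NRC = 3.02 / 4 = 0.755
Rounded to nearest 0.05: 0.75

0.75


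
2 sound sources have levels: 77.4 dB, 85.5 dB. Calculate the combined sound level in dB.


Formula: L_total = 10 * log10( sum(10^(Li/10)) )
  Source 1: 10^(77.4/10) = 54954087.3858
  Source 2: 10^(85.5/10) = 354813389.2336
Sum of linear values = 409767476.6194
L_total = 10 * log10(409767476.6194) = 86.13

86.13 dB


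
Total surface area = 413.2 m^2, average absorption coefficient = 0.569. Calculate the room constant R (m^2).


Given values:
  S = 413.2 m^2, alpha = 0.569
Formula: R = S * alpha / (1 - alpha)
Numerator: 413.2 * 0.569 = 235.1108
Denominator: 1 - 0.569 = 0.431
R = 235.1108 / 0.431 = 545.5

545.5 m^2


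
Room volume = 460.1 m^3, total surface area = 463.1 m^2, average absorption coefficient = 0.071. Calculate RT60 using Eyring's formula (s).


Given values:
  V = 460.1 m^3, S = 463.1 m^2, alpha = 0.071
Formula: RT60 = 0.161 * V / (-S * ln(1 - alpha))
Compute ln(1 - 0.071) = ln(0.929) = -0.073647
Denominator: -463.1 * -0.073647 = 34.1059
Numerator: 0.161 * 460.1 = 74.0761
RT60 = 74.0761 / 34.1059 = 2.172

2.172 s


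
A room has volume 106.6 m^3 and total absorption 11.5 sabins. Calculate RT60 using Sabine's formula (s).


Given values:
  V = 106.6 m^3
  A = 11.5 sabins
Formula: RT60 = 0.161 * V / A
Numerator: 0.161 * 106.6 = 17.1626
RT60 = 17.1626 / 11.5 = 1.492

1.492 s


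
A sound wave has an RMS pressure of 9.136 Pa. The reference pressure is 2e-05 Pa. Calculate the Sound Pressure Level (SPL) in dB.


Given values:
  p = 9.136 Pa
  p_ref = 2e-05 Pa
Formula: SPL = 20 * log10(p / p_ref)
Compute ratio: p / p_ref = 9.136 / 2e-05 = 456800
Compute log10: log10(456800) = 5.659726
Multiply: SPL = 20 * 5.659726 = 113.19

113.19 dB


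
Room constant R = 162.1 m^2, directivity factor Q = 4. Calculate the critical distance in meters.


Given values:
  R = 162.1 m^2, Q = 4
Formula: d_c = 0.141 * sqrt(Q * R)
Compute Q * R = 4 * 162.1 = 648.4
Compute sqrt(648.4) = 25.4637
d_c = 0.141 * 25.4637 = 3.59

3.59 m


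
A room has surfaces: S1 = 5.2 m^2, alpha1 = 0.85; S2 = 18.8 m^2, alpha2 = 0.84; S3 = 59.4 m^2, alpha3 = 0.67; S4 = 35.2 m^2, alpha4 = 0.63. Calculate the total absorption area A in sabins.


Given surfaces:
  Surface 1: 5.2 * 0.85 = 4.42
  Surface 2: 18.8 * 0.84 = 15.792
  Surface 3: 59.4 * 0.67 = 39.798
  Surface 4: 35.2 * 0.63 = 22.176
Formula: A = sum(Si * alpha_i)
A = 4.42 + 15.792 + 39.798 + 22.176
A = 82.19

82.19 sabins


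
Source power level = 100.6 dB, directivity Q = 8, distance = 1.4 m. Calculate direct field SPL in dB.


Given values:
  Lw = 100.6 dB, Q = 8, r = 1.4 m
Formula: SPL = Lw + 10 * log10(Q / (4 * pi * r^2))
Compute 4 * pi * r^2 = 4 * pi * 1.4^2 = 24.6301
Compute Q / denom = 8 / 24.6301 = 0.32480583
Compute 10 * log10(0.32480583) = -4.8838
SPL = 100.6 + (-4.8838) = 95.72

95.72 dB


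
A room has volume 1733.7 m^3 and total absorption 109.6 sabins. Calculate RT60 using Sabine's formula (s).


Given values:
  V = 1733.7 m^3
  A = 109.6 sabins
Formula: RT60 = 0.161 * V / A
Numerator: 0.161 * 1733.7 = 279.1257
RT60 = 279.1257 / 109.6 = 2.547

2.547 s


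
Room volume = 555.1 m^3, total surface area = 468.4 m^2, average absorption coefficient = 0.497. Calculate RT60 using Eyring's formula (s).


Given values:
  V = 555.1 m^3, S = 468.4 m^2, alpha = 0.497
Formula: RT60 = 0.161 * V / (-S * ln(1 - alpha))
Compute ln(1 - 0.497) = ln(0.503) = -0.687165
Denominator: -468.4 * -0.687165 = 321.8681
Numerator: 0.161 * 555.1 = 89.3711
RT60 = 89.3711 / 321.8681 = 0.278

0.278 s


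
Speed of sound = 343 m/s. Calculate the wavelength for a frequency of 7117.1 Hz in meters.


Given values:
  c = 343 m/s, f = 7117.1 Hz
Formula: lambda = c / f
lambda = 343 / 7117.1
lambda = 0.0482

0.0482 m


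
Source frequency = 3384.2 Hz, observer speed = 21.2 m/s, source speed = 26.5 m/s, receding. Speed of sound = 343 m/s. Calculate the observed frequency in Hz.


Given values:
  f_s = 3384.2 Hz, v_o = 21.2 m/s, v_s = 26.5 m/s
  Direction: receding
Formula: f_o = f_s * (c - v_o) / (c + v_s)
Numerator: c - v_o = 343 - 21.2 = 321.8
Denominator: c + v_s = 343 + 26.5 = 369.5
f_o = 3384.2 * 321.8 / 369.5 = 2947.32

2947.32 Hz


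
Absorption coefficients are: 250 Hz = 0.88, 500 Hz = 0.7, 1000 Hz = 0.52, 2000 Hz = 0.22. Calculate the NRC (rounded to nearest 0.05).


Given values:
  a_250 = 0.88, a_500 = 0.7
  a_1000 = 0.52, a_2000 = 0.22
Formula: NRC = (a250 + a500 + a1000 + a2000) / 4
Sum = 0.88 + 0.7 + 0.52 + 0.22 = 2.32
NRC = 2.32 / 4 = 0.58
Rounded to nearest 0.05: 0.6

0.6


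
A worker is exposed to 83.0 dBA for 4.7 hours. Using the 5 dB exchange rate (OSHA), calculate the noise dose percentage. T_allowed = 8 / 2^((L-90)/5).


Given values:
  L = 83.0 dBA, T = 4.7 hours
Formula: T_allowed = 8 / 2^((L - 90) / 5)
Compute exponent: (83.0 - 90) / 5 = -1.4
Compute 2^(-1.4) = 0.378929
T_allowed = 8 / 0.378929 = 21.112134 hours
Dose = (T / T_allowed) * 100
Dose = (4.7 / 21.112134) * 100 = 22.26

22.26 %


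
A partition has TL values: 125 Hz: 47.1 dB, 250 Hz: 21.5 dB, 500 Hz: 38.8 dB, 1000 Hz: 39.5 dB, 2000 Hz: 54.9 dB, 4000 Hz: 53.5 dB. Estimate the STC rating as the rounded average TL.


Given TL values at each frequency:
  125 Hz: 47.1 dB
  250 Hz: 21.5 dB
  500 Hz: 38.8 dB
  1000 Hz: 39.5 dB
  2000 Hz: 54.9 dB
  4000 Hz: 53.5 dB
Formula: STC ~ round(average of TL values)
Sum = 47.1 + 21.5 + 38.8 + 39.5 + 54.9 + 53.5 = 255.3
Average = 255.3 / 6 = 42.55
Rounded: 43

43


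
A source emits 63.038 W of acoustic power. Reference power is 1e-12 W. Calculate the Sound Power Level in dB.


Given values:
  W = 63.038 W
  W_ref = 1e-12 W
Formula: SWL = 10 * log10(W / W_ref)
Compute ratio: W / W_ref = 63038000000000
Compute log10: log10(63038000000000) = 13.799602
Multiply: SWL = 10 * 13.799602 = 138.0

138.0 dB


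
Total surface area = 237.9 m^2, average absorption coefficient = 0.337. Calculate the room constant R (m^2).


Given values:
  S = 237.9 m^2, alpha = 0.337
Formula: R = S * alpha / (1 - alpha)
Numerator: 237.9 * 0.337 = 80.1723
Denominator: 1 - 0.337 = 0.663
R = 80.1723 / 0.663 = 120.92

120.92 m^2


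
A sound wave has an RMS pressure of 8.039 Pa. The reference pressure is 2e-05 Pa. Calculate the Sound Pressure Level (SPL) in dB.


Given values:
  p = 8.039 Pa
  p_ref = 2e-05 Pa
Formula: SPL = 20 * log10(p / p_ref)
Compute ratio: p / p_ref = 8.039 / 2e-05 = 401950
Compute log10: log10(401950) = 5.604172
Multiply: SPL = 20 * 5.604172 = 112.08

112.08 dB


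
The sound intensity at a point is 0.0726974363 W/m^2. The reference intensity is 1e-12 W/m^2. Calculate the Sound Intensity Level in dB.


Given values:
  I = 0.0726974363 W/m^2
  I_ref = 1e-12 W/m^2
Formula: SIL = 10 * log10(I / I_ref)
Compute ratio: I / I_ref = 72697436300
Compute log10: log10(72697436300) = 10.861519
Multiply: SIL = 10 * 10.861519 = 108.62

108.62 dB


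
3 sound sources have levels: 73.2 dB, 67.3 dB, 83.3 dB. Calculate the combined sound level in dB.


Formula: L_total = 10 * log10( sum(10^(Li/10)) )
  Source 1: 10^(73.2/10) = 20892961.3085
  Source 2: 10^(67.3/10) = 5370317.9637
  Source 3: 10^(83.3/10) = 213796208.9502
Sum of linear values = 240059488.2224
L_total = 10 * log10(240059488.2224) = 83.8

83.8 dB


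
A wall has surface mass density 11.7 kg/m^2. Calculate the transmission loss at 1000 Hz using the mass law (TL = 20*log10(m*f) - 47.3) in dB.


Given values:
  m = 11.7 kg/m^2, f = 1000 Hz
Formula: TL = 20 * log10(m * f) - 47.3
Compute m * f = 11.7 * 1000 = 11700.0
Compute log10(11700.0) = 4.068186
Compute 20 * 4.068186 = 81.3637
TL = 81.3637 - 47.3 = 34.06

34.06 dB


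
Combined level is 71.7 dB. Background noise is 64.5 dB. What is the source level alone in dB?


Given values:
  L_total = 71.7 dB, L_bg = 64.5 dB
Formula: L_source = 10 * log10(10^(L_total/10) - 10^(L_bg/10))
Convert to linear:
  10^(71.7/10) = 14791083.8817
  10^(64.5/10) = 2818382.9313
Difference: 14791083.8817 - 2818382.9313 = 11972700.9504
L_source = 10 * log10(11972700.9504) = 70.78

70.78 dB


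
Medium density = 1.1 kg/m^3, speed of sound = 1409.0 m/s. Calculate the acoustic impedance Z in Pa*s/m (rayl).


Given values:
  rho = 1.1 kg/m^3
  c = 1409.0 m/s
Formula: Z = rho * c
Z = 1.1 * 1409.0
Z = 1549.9

1549.9 rayl


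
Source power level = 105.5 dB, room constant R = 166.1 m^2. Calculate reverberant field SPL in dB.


Given values:
  Lw = 105.5 dB, R = 166.1 m^2
Formula: SPL = Lw + 10 * log10(4 / R)
Compute 4 / R = 4 / 166.1 = 0.024082
Compute 10 * log10(0.024082) = -16.1831
SPL = 105.5 + (-16.1831) = 89.32

89.32 dB


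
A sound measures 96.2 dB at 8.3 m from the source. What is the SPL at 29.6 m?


Given values:
  SPL1 = 96.2 dB, r1 = 8.3 m, r2 = 29.6 m
Formula: SPL2 = SPL1 - 20 * log10(r2 / r1)
Compute ratio: r2 / r1 = 29.6 / 8.3 = 3.5663
Compute log10: log10(3.5663) = 0.552218
Compute drop: 20 * 0.552218 = 11.0444
SPL2 = 96.2 - 11.0444 = 85.16

85.16 dB


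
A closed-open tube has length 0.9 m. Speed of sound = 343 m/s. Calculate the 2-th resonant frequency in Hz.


Given values:
  Tube type: closed-open, L = 0.9 m, c = 343 m/s, n = 2
Formula: f_n = (2n - 1) * c / (4 * L)
Compute 2n - 1 = 2*2 - 1 = 3
Compute 4 * L = 4 * 0.9 = 3.6
f = 3 * 343 / 3.6
f = 285.83

285.83 Hz


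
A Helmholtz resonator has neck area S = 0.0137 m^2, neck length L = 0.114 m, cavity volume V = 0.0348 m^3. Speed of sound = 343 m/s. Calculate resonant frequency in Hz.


Given values:
  S = 0.0137 m^2, L = 0.114 m, V = 0.0348 m^3, c = 343 m/s
Formula: f = (c / (2*pi)) * sqrt(S / (V * L))
Compute V * L = 0.0348 * 0.114 = 0.0039672
Compute S / (V * L) = 0.0137 / 0.0039672 = 3.4533
Compute sqrt(3.4533) = 1.858306
Compute c / (2*pi) = 343 / 6.283185 = 54.590148
f = 54.590148 * 1.858306 = 101.45

101.45 Hz


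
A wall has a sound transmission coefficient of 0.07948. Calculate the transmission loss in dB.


Given values:
  tau = 0.07948
Formula: TL = 10 * log10(1 / tau)
Compute 1 / tau = 1 / 0.07948 = 12.5818
Compute log10(12.5818) = 1.099743
TL = 10 * 1.099743 = 11.0

11.0 dB


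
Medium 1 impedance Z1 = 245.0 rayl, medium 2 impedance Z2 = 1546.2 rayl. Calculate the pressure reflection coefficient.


Given values:
  Z1 = 245.0 rayl, Z2 = 1546.2 rayl
Formula: R = (Z2 - Z1) / (Z2 + Z1)
Numerator: Z2 - Z1 = 1546.2 - 245.0 = 1301.2
Denominator: Z2 + Z1 = 1546.2 + 245.0 = 1791.2
R = 1301.2 / 1791.2 = 0.7264

0.7264


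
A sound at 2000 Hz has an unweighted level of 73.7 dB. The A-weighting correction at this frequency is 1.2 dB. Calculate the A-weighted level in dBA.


Given values:
  SPL = 73.7 dB
  A-weighting at 2000 Hz = 1.2 dB
Formula: L_A = SPL + A_weight
L_A = 73.7 + (1.2)
L_A = 74.9

74.9 dBA


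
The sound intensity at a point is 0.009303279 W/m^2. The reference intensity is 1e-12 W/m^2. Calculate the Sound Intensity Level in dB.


Given values:
  I = 0.009303279 W/m^2
  I_ref = 1e-12 W/m^2
Formula: SIL = 10 * log10(I / I_ref)
Compute ratio: I / I_ref = 9303279000
Compute log10: log10(9303279000) = 9.968636
Multiply: SIL = 10 * 9.968636 = 99.69

99.69 dB


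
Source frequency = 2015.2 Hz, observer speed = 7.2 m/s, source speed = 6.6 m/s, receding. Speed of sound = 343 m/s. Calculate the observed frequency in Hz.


Given values:
  f_s = 2015.2 Hz, v_o = 7.2 m/s, v_s = 6.6 m/s
  Direction: receding
Formula: f_o = f_s * (c - v_o) / (c + v_s)
Numerator: c - v_o = 343 - 7.2 = 335.8
Denominator: c + v_s = 343 + 6.6 = 349.6
f_o = 2015.2 * 335.8 / 349.6 = 1935.65

1935.65 Hz


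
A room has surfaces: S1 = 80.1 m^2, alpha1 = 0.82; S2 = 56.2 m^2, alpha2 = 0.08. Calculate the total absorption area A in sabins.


Given surfaces:
  Surface 1: 80.1 * 0.82 = 65.682
  Surface 2: 56.2 * 0.08 = 4.496
Formula: A = sum(Si * alpha_i)
A = 65.682 + 4.496
A = 70.18

70.18 sabins


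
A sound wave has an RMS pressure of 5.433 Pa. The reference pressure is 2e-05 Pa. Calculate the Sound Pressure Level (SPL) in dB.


Given values:
  p = 5.433 Pa
  p_ref = 2e-05 Pa
Formula: SPL = 20 * log10(p / p_ref)
Compute ratio: p / p_ref = 5.433 / 2e-05 = 271650
Compute log10: log10(271650) = 5.43401
Multiply: SPL = 20 * 5.43401 = 108.68

108.68 dB


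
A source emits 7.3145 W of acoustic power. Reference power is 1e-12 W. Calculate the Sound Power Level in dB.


Given values:
  W = 7.3145 W
  W_ref = 1e-12 W
Formula: SWL = 10 * log10(W / W_ref)
Compute ratio: W / W_ref = 7314500000000
Compute log10: log10(7314500000000) = 12.864185
Multiply: SWL = 10 * 12.864185 = 128.64

128.64 dB


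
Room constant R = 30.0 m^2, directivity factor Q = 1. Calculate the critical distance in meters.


Given values:
  R = 30.0 m^2, Q = 1
Formula: d_c = 0.141 * sqrt(Q * R)
Compute Q * R = 1 * 30.0 = 30.0
Compute sqrt(30.0) = 5.4772
d_c = 0.141 * 5.4772 = 0.772

0.772 m


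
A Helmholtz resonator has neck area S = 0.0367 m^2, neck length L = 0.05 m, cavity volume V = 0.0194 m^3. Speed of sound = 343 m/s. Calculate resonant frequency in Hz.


Given values:
  S = 0.0367 m^2, L = 0.05 m, V = 0.0194 m^3, c = 343 m/s
Formula: f = (c / (2*pi)) * sqrt(S / (V * L))
Compute V * L = 0.0194 * 0.05 = 0.00097
Compute S / (V * L) = 0.0367 / 0.00097 = 37.8351
Compute sqrt(37.8351) = 6.151024
Compute c / (2*pi) = 343 / 6.283185 = 54.590148
f = 54.590148 * 6.151024 = 335.79

335.79 Hz


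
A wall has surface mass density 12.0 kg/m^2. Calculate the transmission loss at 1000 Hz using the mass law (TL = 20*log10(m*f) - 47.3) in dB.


Given values:
  m = 12.0 kg/m^2, f = 1000 Hz
Formula: TL = 20 * log10(m * f) - 47.3
Compute m * f = 12.0 * 1000 = 12000.0
Compute log10(12000.0) = 4.079181
Compute 20 * 4.079181 = 81.5836
TL = 81.5836 - 47.3 = 34.28

34.28 dB


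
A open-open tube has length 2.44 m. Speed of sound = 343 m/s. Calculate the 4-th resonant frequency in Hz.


Given values:
  Tube type: open-open, L = 2.44 m, c = 343 m/s, n = 4
Formula: f_n = n * c / (2 * L)
Compute 2 * L = 2 * 2.44 = 4.88
f = 4 * 343 / 4.88
f = 281.15

281.15 Hz


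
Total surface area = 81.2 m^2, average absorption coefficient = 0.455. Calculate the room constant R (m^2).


Given values:
  S = 81.2 m^2, alpha = 0.455
Formula: R = S * alpha / (1 - alpha)
Numerator: 81.2 * 0.455 = 36.946
Denominator: 1 - 0.455 = 0.545
R = 36.946 / 0.545 = 67.79

67.79 m^2


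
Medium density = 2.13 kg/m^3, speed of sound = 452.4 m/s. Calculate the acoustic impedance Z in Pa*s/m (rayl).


Given values:
  rho = 2.13 kg/m^3
  c = 452.4 m/s
Formula: Z = rho * c
Z = 2.13 * 452.4
Z = 963.61

963.61 rayl


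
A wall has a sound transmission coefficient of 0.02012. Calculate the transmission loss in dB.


Given values:
  tau = 0.02012
Formula: TL = 10 * log10(1 / tau)
Compute 1 / tau = 1 / 0.02012 = 49.7018
Compute log10(49.7018) = 1.696372
TL = 10 * 1.696372 = 16.96

16.96 dB


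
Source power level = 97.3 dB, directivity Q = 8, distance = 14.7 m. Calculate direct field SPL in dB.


Given values:
  Lw = 97.3 dB, Q = 8, r = 14.7 m
Formula: SPL = Lw + 10 * log10(Q / (4 * pi * r^2))
Compute 4 * pi * r^2 = 4 * pi * 14.7^2 = 2715.467
Compute Q / denom = 8 / 2715.467 = 0.00294609
Compute 10 * log10(0.00294609) = -25.3075
SPL = 97.3 + (-25.3075) = 71.99

71.99 dB


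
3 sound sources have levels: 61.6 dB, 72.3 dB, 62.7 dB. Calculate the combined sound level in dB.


Formula: L_total = 10 * log10( sum(10^(Li/10)) )
  Source 1: 10^(61.6/10) = 1445439.7707
  Source 2: 10^(72.3/10) = 16982436.5246
  Source 3: 10^(62.7/10) = 1862087.1367
Sum of linear values = 20289963.432
L_total = 10 * log10(20289963.432) = 73.07

73.07 dB


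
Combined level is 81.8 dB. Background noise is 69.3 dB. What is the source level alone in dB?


Given values:
  L_total = 81.8 dB, L_bg = 69.3 dB
Formula: L_source = 10 * log10(10^(L_total/10) - 10^(L_bg/10))
Convert to linear:
  10^(81.8/10) = 151356124.8436
  10^(69.3/10) = 8511380.382
Difference: 151356124.8436 - 8511380.382 = 142844744.4616
L_source = 10 * log10(142844744.4616) = 81.55

81.55 dB


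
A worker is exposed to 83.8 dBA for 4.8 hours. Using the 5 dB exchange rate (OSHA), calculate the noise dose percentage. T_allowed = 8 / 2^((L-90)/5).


Given values:
  L = 83.8 dBA, T = 4.8 hours
Formula: T_allowed = 8 / 2^((L - 90) / 5)
Compute exponent: (83.8 - 90) / 5 = -1.24
Compute 2^(-1.24) = 0.423373
T_allowed = 8 / 0.423373 = 18.895867 hours
Dose = (T / T_allowed) * 100
Dose = (4.8 / 18.895867) * 100 = 25.4

25.4 %


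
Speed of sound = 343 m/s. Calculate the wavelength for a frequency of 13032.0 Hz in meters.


Given values:
  c = 343 m/s, f = 13032.0 Hz
Formula: lambda = c / f
lambda = 343 / 13032.0
lambda = 0.0263

0.0263 m


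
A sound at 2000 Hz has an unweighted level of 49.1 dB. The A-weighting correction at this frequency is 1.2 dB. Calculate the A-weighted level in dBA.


Given values:
  SPL = 49.1 dB
  A-weighting at 2000 Hz = 1.2 dB
Formula: L_A = SPL + A_weight
L_A = 49.1 + (1.2)
L_A = 50.3

50.3 dBA


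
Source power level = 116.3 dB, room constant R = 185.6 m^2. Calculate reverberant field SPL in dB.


Given values:
  Lw = 116.3 dB, R = 185.6 m^2
Formula: SPL = Lw + 10 * log10(4 / R)
Compute 4 / R = 4 / 185.6 = 0.021552
Compute 10 * log10(0.021552) = -16.6651
SPL = 116.3 + (-16.6651) = 99.63

99.63 dB


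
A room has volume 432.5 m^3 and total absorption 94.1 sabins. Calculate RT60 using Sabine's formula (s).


Given values:
  V = 432.5 m^3
  A = 94.1 sabins
Formula: RT60 = 0.161 * V / A
Numerator: 0.161 * 432.5 = 69.6325
RT60 = 69.6325 / 94.1 = 0.74

0.74 s


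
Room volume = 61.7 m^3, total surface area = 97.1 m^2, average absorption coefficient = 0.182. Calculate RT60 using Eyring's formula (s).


Given values:
  V = 61.7 m^3, S = 97.1 m^2, alpha = 0.182
Formula: RT60 = 0.161 * V / (-S * ln(1 - alpha))
Compute ln(1 - 0.182) = ln(0.818) = -0.200893
Denominator: -97.1 * -0.200893 = 19.5067
Numerator: 0.161 * 61.7 = 9.9337
RT60 = 9.9337 / 19.5067 = 0.509

0.509 s


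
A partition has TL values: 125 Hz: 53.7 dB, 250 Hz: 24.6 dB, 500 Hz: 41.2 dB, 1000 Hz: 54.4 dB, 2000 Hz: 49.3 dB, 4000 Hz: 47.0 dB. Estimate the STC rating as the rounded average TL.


Given TL values at each frequency:
  125 Hz: 53.7 dB
  250 Hz: 24.6 dB
  500 Hz: 41.2 dB
  1000 Hz: 54.4 dB
  2000 Hz: 49.3 dB
  4000 Hz: 47.0 dB
Formula: STC ~ round(average of TL values)
Sum = 53.7 + 24.6 + 41.2 + 54.4 + 49.3 + 47.0 = 270.2
Average = 270.2 / 6 = 45.03
Rounded: 45

45


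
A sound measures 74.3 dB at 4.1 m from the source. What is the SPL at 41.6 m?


Given values:
  SPL1 = 74.3 dB, r1 = 4.1 m, r2 = 41.6 m
Formula: SPL2 = SPL1 - 20 * log10(r2 / r1)
Compute ratio: r2 / r1 = 41.6 / 4.1 = 10.1463
Compute log10: log10(10.1463) = 1.006308
Compute drop: 20 * 1.006308 = 20.1262
SPL2 = 74.3 - 20.1262 = 54.17

54.17 dB


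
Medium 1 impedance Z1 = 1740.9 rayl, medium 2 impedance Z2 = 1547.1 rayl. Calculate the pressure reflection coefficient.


Given values:
  Z1 = 1740.9 rayl, Z2 = 1547.1 rayl
Formula: R = (Z2 - Z1) / (Z2 + Z1)
Numerator: Z2 - Z1 = 1547.1 - 1740.9 = -193.8
Denominator: Z2 + Z1 = 1547.1 + 1740.9 = 3288.0
R = -193.8 / 3288.0 = -0.0589

-0.0589


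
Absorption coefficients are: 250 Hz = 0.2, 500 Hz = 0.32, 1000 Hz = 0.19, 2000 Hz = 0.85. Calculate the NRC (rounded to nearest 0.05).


Given values:
  a_250 = 0.2, a_500 = 0.32
  a_1000 = 0.19, a_2000 = 0.85
Formula: NRC = (a250 + a500 + a1000 + a2000) / 4
Sum = 0.2 + 0.32 + 0.19 + 0.85 = 1.56
NRC = 1.56 / 4 = 0.39
Rounded to nearest 0.05: 0.4

0.4


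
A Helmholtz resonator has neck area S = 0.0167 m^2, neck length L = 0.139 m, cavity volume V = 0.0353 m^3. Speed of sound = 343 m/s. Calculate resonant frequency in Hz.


Given values:
  S = 0.0167 m^2, L = 0.139 m, V = 0.0353 m^3, c = 343 m/s
Formula: f = (c / (2*pi)) * sqrt(S / (V * L))
Compute V * L = 0.0353 * 0.139 = 0.0049067
Compute S / (V * L) = 0.0167 / 0.0049067 = 3.4035
Compute sqrt(3.4035) = 1.844858
Compute c / (2*pi) = 343 / 6.283185 = 54.590148
f = 54.590148 * 1.844858 = 100.71

100.71 Hz


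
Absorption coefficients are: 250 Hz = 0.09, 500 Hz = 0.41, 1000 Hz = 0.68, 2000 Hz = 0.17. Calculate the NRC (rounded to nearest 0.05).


Given values:
  a_250 = 0.09, a_500 = 0.41
  a_1000 = 0.68, a_2000 = 0.17
Formula: NRC = (a250 + a500 + a1000 + a2000) / 4
Sum = 0.09 + 0.41 + 0.68 + 0.17 = 1.35
NRC = 1.35 / 4 = 0.3375
Rounded to nearest 0.05: 0.35

0.35


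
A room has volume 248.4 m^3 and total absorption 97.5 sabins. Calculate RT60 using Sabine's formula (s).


Given values:
  V = 248.4 m^3
  A = 97.5 sabins
Formula: RT60 = 0.161 * V / A
Numerator: 0.161 * 248.4 = 39.9924
RT60 = 39.9924 / 97.5 = 0.41

0.41 s


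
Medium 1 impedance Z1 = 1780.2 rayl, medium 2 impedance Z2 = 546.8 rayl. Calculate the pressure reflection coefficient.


Given values:
  Z1 = 1780.2 rayl, Z2 = 546.8 rayl
Formula: R = (Z2 - Z1) / (Z2 + Z1)
Numerator: Z2 - Z1 = 546.8 - 1780.2 = -1233.4
Denominator: Z2 + Z1 = 546.8 + 1780.2 = 2327.0
R = -1233.4 / 2327.0 = -0.53

-0.53


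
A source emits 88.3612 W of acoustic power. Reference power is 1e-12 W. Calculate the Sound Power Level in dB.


Given values:
  W = 88.3612 W
  W_ref = 1e-12 W
Formula: SWL = 10 * log10(W / W_ref)
Compute ratio: W / W_ref = 88361200000000
Compute log10: log10(88361200000000) = 13.946262
Multiply: SWL = 10 * 13.946262 = 139.46

139.46 dB


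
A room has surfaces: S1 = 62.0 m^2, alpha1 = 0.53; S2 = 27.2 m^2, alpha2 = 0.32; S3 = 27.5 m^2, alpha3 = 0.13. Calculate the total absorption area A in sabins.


Given surfaces:
  Surface 1: 62.0 * 0.53 = 32.86
  Surface 2: 27.2 * 0.32 = 8.704
  Surface 3: 27.5 * 0.13 = 3.575
Formula: A = sum(Si * alpha_i)
A = 32.86 + 8.704 + 3.575
A = 45.14

45.14 sabins


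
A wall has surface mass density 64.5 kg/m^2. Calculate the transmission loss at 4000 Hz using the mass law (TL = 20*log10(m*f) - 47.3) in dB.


Given values:
  m = 64.5 kg/m^2, f = 4000 Hz
Formula: TL = 20 * log10(m * f) - 47.3
Compute m * f = 64.5 * 4000 = 258000.0
Compute log10(258000.0) = 5.41162
Compute 20 * 5.41162 = 108.2324
TL = 108.2324 - 47.3 = 60.93

60.93 dB


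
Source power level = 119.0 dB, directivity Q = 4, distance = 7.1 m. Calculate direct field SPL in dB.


Given values:
  Lw = 119.0 dB, Q = 4, r = 7.1 m
Formula: SPL = Lw + 10 * log10(Q / (4 * pi * r^2))
Compute 4 * pi * r^2 = 4 * pi * 7.1^2 = 633.4707
Compute Q / denom = 4 / 633.4707 = 0.00631442
Compute 10 * log10(0.00631442) = -21.9967
SPL = 119.0 + (-21.9967) = 97.0

97.0 dB


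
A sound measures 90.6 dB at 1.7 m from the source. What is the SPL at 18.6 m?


Given values:
  SPL1 = 90.6 dB, r1 = 1.7 m, r2 = 18.6 m
Formula: SPL2 = SPL1 - 20 * log10(r2 / r1)
Compute ratio: r2 / r1 = 18.6 / 1.7 = 10.9412
Compute log10: log10(10.9412) = 1.039065
Compute drop: 20 * 1.039065 = 20.7813
SPL2 = 90.6 - 20.7813 = 69.82

69.82 dB


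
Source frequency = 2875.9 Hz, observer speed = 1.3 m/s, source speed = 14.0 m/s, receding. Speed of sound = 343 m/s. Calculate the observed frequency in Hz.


Given values:
  f_s = 2875.9 Hz, v_o = 1.3 m/s, v_s = 14.0 m/s
  Direction: receding
Formula: f_o = f_s * (c - v_o) / (c + v_s)
Numerator: c - v_o = 343 - 1.3 = 341.7
Denominator: c + v_s = 343 + 14.0 = 357.0
f_o = 2875.9 * 341.7 / 357.0 = 2752.65

2752.65 Hz


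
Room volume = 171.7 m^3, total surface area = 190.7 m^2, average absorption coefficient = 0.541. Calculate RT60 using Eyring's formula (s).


Given values:
  V = 171.7 m^3, S = 190.7 m^2, alpha = 0.541
Formula: RT60 = 0.161 * V / (-S * ln(1 - alpha))
Compute ln(1 - 0.541) = ln(0.459) = -0.778705
Denominator: -190.7 * -0.778705 = 148.499
Numerator: 0.161 * 171.7 = 27.6437
RT60 = 27.6437 / 148.499 = 0.186

0.186 s


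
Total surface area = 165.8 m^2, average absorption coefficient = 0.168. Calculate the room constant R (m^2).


Given values:
  S = 165.8 m^2, alpha = 0.168
Formula: R = S * alpha / (1 - alpha)
Numerator: 165.8 * 0.168 = 27.8544
Denominator: 1 - 0.168 = 0.832
R = 27.8544 / 0.832 = 33.48

33.48 m^2


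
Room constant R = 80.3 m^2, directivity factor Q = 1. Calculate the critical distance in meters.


Given values:
  R = 80.3 m^2, Q = 1
Formula: d_c = 0.141 * sqrt(Q * R)
Compute Q * R = 1 * 80.3 = 80.3
Compute sqrt(80.3) = 8.961
d_c = 0.141 * 8.961 = 1.264

1.264 m


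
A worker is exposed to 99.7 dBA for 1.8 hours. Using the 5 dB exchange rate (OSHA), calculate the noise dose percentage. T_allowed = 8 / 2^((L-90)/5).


Given values:
  L = 99.7 dBA, T = 1.8 hours
Formula: T_allowed = 8 / 2^((L - 90) / 5)
Compute exponent: (99.7 - 90) / 5 = 1.94
Compute 2^(1.94) = 3.837056
T_allowed = 8 / 3.837056 = 2.084932 hours
Dose = (T / T_allowed) * 100
Dose = (1.8 / 2.084932) * 100 = 86.33

86.33 %


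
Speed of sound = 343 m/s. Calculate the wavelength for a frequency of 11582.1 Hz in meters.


Given values:
  c = 343 m/s, f = 11582.1 Hz
Formula: lambda = c / f
lambda = 343 / 11582.1
lambda = 0.0296

0.0296 m


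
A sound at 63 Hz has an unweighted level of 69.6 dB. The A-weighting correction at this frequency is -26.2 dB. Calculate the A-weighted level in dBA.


Given values:
  SPL = 69.6 dB
  A-weighting at 63 Hz = -26.2 dB
Formula: L_A = SPL + A_weight
L_A = 69.6 + (-26.2)
L_A = 43.4

43.4 dBA


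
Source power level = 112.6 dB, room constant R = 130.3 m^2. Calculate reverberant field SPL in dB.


Given values:
  Lw = 112.6 dB, R = 130.3 m^2
Formula: SPL = Lw + 10 * log10(4 / R)
Compute 4 / R = 4 / 130.3 = 0.030698
Compute 10 * log10(0.030698) = -15.1289
SPL = 112.6 + (-15.1289) = 97.47

97.47 dB


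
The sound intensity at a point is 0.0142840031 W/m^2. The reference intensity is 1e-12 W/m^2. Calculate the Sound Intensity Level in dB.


Given values:
  I = 0.0142840031 W/m^2
  I_ref = 1e-12 W/m^2
Formula: SIL = 10 * log10(I / I_ref)
Compute ratio: I / I_ref = 14284003100
Compute log10: log10(14284003100) = 10.15485
Multiply: SIL = 10 * 10.15485 = 101.55

101.55 dB


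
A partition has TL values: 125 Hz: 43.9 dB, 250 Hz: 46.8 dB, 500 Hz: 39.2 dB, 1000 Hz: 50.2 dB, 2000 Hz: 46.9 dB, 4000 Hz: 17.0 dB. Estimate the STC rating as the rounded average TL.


Given TL values at each frequency:
  125 Hz: 43.9 dB
  250 Hz: 46.8 dB
  500 Hz: 39.2 dB
  1000 Hz: 50.2 dB
  2000 Hz: 46.9 dB
  4000 Hz: 17.0 dB
Formula: STC ~ round(average of TL values)
Sum = 43.9 + 46.8 + 39.2 + 50.2 + 46.9 + 17.0 = 244.0
Average = 244.0 / 6 = 40.67
Rounded: 41

41


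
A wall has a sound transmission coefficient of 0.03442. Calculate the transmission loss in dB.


Given values:
  tau = 0.03442
Formula: TL = 10 * log10(1 / tau)
Compute 1 / tau = 1 / 0.03442 = 29.0529
Compute log10(29.0529) = 1.463189
TL = 10 * 1.463189 = 14.63

14.63 dB


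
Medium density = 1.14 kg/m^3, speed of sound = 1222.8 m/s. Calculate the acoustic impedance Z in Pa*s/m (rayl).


Given values:
  rho = 1.14 kg/m^3
  c = 1222.8 m/s
Formula: Z = rho * c
Z = 1.14 * 1222.8
Z = 1393.99

1393.99 rayl


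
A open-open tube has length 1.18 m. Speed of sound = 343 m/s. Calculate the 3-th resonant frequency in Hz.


Given values:
  Tube type: open-open, L = 1.18 m, c = 343 m/s, n = 3
Formula: f_n = n * c / (2 * L)
Compute 2 * L = 2 * 1.18 = 2.36
f = 3 * 343 / 2.36
f = 436.02

436.02 Hz


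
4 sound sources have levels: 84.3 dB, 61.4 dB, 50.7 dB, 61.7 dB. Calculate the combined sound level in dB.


Formula: L_total = 10 * log10( sum(10^(Li/10)) )
  Source 1: 10^(84.3/10) = 269153480.3927
  Source 2: 10^(61.4/10) = 1380384.2646
  Source 3: 10^(50.7/10) = 117489.7555
  Source 4: 10^(61.7/10) = 1479108.3882
Sum of linear values = 272130462.801
L_total = 10 * log10(272130462.801) = 84.35

84.35 dB


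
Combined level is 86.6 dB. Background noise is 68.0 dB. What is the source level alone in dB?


Given values:
  L_total = 86.6 dB, L_bg = 68.0 dB
Formula: L_source = 10 * log10(10^(L_total/10) - 10^(L_bg/10))
Convert to linear:
  10^(86.6/10) = 457088189.6149
  10^(68.0/10) = 6309573.4448
Difference: 457088189.6149 - 6309573.4448 = 450778616.1701
L_source = 10 * log10(450778616.1701) = 86.54

86.54 dB


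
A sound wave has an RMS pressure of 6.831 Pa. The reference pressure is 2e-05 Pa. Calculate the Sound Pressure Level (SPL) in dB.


Given values:
  p = 6.831 Pa
  p_ref = 2e-05 Pa
Formula: SPL = 20 * log10(p / p_ref)
Compute ratio: p / p_ref = 6.831 / 2e-05 = 341550
Compute log10: log10(341550) = 5.533454
Multiply: SPL = 20 * 5.533454 = 110.67

110.67 dB


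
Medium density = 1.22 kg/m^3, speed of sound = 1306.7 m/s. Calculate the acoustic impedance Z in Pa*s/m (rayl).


Given values:
  rho = 1.22 kg/m^3
  c = 1306.7 m/s
Formula: Z = rho * c
Z = 1.22 * 1306.7
Z = 1594.17

1594.17 rayl


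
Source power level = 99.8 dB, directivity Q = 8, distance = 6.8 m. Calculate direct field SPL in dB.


Given values:
  Lw = 99.8 dB, Q = 8, r = 6.8 m
Formula: SPL = Lw + 10 * log10(Q / (4 * pi * r^2))
Compute 4 * pi * r^2 = 4 * pi * 6.8^2 = 581.069
Compute Q / denom = 8 / 581.069 = 0.01376773
Compute 10 * log10(0.01376773) = -18.6114
SPL = 99.8 + (-18.6114) = 81.19

81.19 dB


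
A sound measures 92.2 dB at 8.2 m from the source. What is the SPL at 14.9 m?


Given values:
  SPL1 = 92.2 dB, r1 = 8.2 m, r2 = 14.9 m
Formula: SPL2 = SPL1 - 20 * log10(r2 / r1)
Compute ratio: r2 / r1 = 14.9 / 8.2 = 1.8171
Compute log10: log10(1.8171) = 0.259379
Compute drop: 20 * 0.259379 = 5.1876
SPL2 = 92.2 - 5.1876 = 87.01

87.01 dB


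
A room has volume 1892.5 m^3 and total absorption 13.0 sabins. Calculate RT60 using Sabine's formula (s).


Given values:
  V = 1892.5 m^3
  A = 13.0 sabins
Formula: RT60 = 0.161 * V / A
Numerator: 0.161 * 1892.5 = 304.6925
RT60 = 304.6925 / 13.0 = 23.438

23.438 s


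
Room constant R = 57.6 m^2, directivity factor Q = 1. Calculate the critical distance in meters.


Given values:
  R = 57.6 m^2, Q = 1
Formula: d_c = 0.141 * sqrt(Q * R)
Compute Q * R = 1 * 57.6 = 57.6
Compute sqrt(57.6) = 7.5895
d_c = 0.141 * 7.5895 = 1.07

1.07 m


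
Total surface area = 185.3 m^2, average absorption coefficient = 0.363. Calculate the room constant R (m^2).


Given values:
  S = 185.3 m^2, alpha = 0.363
Formula: R = S * alpha / (1 - alpha)
Numerator: 185.3 * 0.363 = 67.2639
Denominator: 1 - 0.363 = 0.637
R = 67.2639 / 0.637 = 105.59

105.59 m^2


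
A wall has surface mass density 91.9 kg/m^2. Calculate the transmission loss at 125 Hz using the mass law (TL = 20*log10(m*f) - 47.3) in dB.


Given values:
  m = 91.9 kg/m^2, f = 125 Hz
Formula: TL = 20 * log10(m * f) - 47.3
Compute m * f = 91.9 * 125 = 11487.5
Compute log10(11487.5) = 4.060226
Compute 20 * 4.060226 = 81.2045
TL = 81.2045 - 47.3 = 33.9

33.9 dB


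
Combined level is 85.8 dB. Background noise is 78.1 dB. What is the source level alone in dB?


Given values:
  L_total = 85.8 dB, L_bg = 78.1 dB
Formula: L_source = 10 * log10(10^(L_total/10) - 10^(L_bg/10))
Convert to linear:
  10^(85.8/10) = 380189396.3206
  10^(78.1/10) = 64565422.9035
Difference: 380189396.3206 - 64565422.9035 = 315623973.4171
L_source = 10 * log10(315623973.4171) = 84.99

84.99 dB


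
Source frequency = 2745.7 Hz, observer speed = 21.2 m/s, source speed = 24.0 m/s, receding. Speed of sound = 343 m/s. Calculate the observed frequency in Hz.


Given values:
  f_s = 2745.7 Hz, v_o = 21.2 m/s, v_s = 24.0 m/s
  Direction: receding
Formula: f_o = f_s * (c - v_o) / (c + v_s)
Numerator: c - v_o = 343 - 21.2 = 321.8
Denominator: c + v_s = 343 + 24.0 = 367.0
f_o = 2745.7 * 321.8 / 367.0 = 2407.54

2407.54 Hz


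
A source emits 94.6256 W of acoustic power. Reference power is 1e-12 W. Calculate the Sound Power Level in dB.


Given values:
  W = 94.6256 W
  W_ref = 1e-12 W
Formula: SWL = 10 * log10(W / W_ref)
Compute ratio: W / W_ref = 94625600000000
Compute log10: log10(94625600000000) = 13.976009
Multiply: SWL = 10 * 13.976009 = 139.76

139.76 dB


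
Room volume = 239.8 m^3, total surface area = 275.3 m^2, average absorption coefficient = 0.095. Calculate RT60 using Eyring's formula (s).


Given values:
  V = 239.8 m^3, S = 275.3 m^2, alpha = 0.095
Formula: RT60 = 0.161 * V / (-S * ln(1 - alpha))
Compute ln(1 - 0.095) = ln(0.905) = -0.09982
Denominator: -275.3 * -0.09982 = 27.4804
Numerator: 0.161 * 239.8 = 38.6078
RT60 = 38.6078 / 27.4804 = 1.405

1.405 s


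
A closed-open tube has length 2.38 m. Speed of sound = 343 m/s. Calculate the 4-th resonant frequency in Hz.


Given values:
  Tube type: closed-open, L = 2.38 m, c = 343 m/s, n = 4
Formula: f_n = (2n - 1) * c / (4 * L)
Compute 2n - 1 = 2*4 - 1 = 7
Compute 4 * L = 4 * 2.38 = 9.52
f = 7 * 343 / 9.52
f = 252.21

252.21 Hz


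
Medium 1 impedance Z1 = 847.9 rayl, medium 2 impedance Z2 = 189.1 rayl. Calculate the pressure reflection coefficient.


Given values:
  Z1 = 847.9 rayl, Z2 = 189.1 rayl
Formula: R = (Z2 - Z1) / (Z2 + Z1)
Numerator: Z2 - Z1 = 189.1 - 847.9 = -658.8
Denominator: Z2 + Z1 = 189.1 + 847.9 = 1037.0
R = -658.8 / 1037.0 = -0.6353

-0.6353


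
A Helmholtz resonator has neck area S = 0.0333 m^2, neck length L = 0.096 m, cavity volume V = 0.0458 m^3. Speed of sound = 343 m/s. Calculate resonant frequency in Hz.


Given values:
  S = 0.0333 m^2, L = 0.096 m, V = 0.0458 m^3, c = 343 m/s
Formula: f = (c / (2*pi)) * sqrt(S / (V * L))
Compute V * L = 0.0458 * 0.096 = 0.0043968
Compute S / (V * L) = 0.0333 / 0.0043968 = 7.5737
Compute sqrt(7.5737) = 2.752036
Compute c / (2*pi) = 343 / 6.283185 = 54.590148
f = 54.590148 * 2.752036 = 150.23

150.23 Hz


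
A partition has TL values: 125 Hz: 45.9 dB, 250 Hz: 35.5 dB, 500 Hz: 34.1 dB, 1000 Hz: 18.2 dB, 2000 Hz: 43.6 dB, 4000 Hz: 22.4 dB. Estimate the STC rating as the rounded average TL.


Given TL values at each frequency:
  125 Hz: 45.9 dB
  250 Hz: 35.5 dB
  500 Hz: 34.1 dB
  1000 Hz: 18.2 dB
  2000 Hz: 43.6 dB
  4000 Hz: 22.4 dB
Formula: STC ~ round(average of TL values)
Sum = 45.9 + 35.5 + 34.1 + 18.2 + 43.6 + 22.4 = 199.7
Average = 199.7 / 6 = 33.28
Rounded: 33

33
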